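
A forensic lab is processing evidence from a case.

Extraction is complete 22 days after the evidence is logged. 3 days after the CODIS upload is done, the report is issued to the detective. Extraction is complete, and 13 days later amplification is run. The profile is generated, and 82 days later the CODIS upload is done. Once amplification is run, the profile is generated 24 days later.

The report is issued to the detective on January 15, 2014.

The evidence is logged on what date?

The report is issued to the detective: Jan 15, 2014.
The CODIS upload is done: Jan 15, 2014 − 3 days = Jan 12, 2014.
The profile is generated: Jan 12, 2014 − 82 days = Oct 22, 2013.
Amplification is run: Oct 22, 2013 − 24 days = Sep 28, 2013.
Extraction is complete: Sep 28, 2013 − 13 days = Sep 15, 2013.
The evidence is logged: Sep 15, 2013 − 22 days = Aug 24, 2013.

August 24, 2013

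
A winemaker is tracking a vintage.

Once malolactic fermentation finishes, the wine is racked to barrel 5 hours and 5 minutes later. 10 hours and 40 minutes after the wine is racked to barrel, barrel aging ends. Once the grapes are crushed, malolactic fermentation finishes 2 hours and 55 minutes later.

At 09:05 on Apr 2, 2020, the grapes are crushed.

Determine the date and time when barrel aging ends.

The grapes are crushed: 09:05 Apr 2, 2020.
Malolactic fermentation finishes: 09:05 Apr 2, 2020 + 2h55m = 12:00 Apr 2, 2020.
The wine is racked to barrel: 12:00 Apr 2, 2020 + 5h05m = 17:05 Apr 2, 2020.
Barrel aging ends: 17:05 Apr 2, 2020 + 10h40m = 03:45 Apr 3, 2020.

03:45 on Apr 3, 2020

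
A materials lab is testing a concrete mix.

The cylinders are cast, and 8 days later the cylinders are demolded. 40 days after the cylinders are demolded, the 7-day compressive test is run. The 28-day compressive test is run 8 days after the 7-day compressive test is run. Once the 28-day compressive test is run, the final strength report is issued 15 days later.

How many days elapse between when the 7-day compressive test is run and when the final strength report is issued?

23 days

Causal path: the 7-day compressive test is run → the 28-day compressive test is run → the final strength report is issued.
Total delay along the path: 8 + 15 = 23 days.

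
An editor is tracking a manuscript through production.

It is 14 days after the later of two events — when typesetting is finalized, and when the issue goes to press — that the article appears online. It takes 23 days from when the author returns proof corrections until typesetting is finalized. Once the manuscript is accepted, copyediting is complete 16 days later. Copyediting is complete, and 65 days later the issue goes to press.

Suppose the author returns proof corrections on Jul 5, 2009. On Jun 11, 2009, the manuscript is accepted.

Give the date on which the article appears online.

The author returns proof corrections: Jul 5, 2009.
Typesetting is finalized: Jul 5, 2009 + 23 days = Jul 28, 2009.
The manuscript is accepted: Jun 11, 2009.
Copyediting is complete: Jun 11, 2009 + 16 days = Jun 27, 2009.
The issue goes to press: Jun 27, 2009 + 65 days = Aug 31, 2009.
Both prerequisites met — typesetting is finalized (Jul 28, 2009), the issue goes to press (Aug 31, 2009); the later is Aug 31, 2009.
The article appears online: Aug 31, 2009 + 14 days = Sep 14, 2009.

Sep 14, 2009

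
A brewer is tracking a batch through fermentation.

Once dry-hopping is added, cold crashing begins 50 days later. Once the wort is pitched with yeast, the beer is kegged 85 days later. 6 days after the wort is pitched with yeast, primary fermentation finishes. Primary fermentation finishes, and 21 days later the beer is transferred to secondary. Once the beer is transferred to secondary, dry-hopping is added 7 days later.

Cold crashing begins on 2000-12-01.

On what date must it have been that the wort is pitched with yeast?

Cold crashing begins: Dec 1, 2000.
Dry-hopping is added: Dec 1, 2000 − 50 days = Oct 12, 2000.
The beer is transferred to secondary: Oct 12, 2000 − 7 days = Oct 5, 2000.
Primary fermentation finishes: Oct 5, 2000 − 21 days = Sep 14, 2000.
The wort is pitched with yeast: Sep 14, 2000 − 6 days = Sep 8, 2000.

2000-09-08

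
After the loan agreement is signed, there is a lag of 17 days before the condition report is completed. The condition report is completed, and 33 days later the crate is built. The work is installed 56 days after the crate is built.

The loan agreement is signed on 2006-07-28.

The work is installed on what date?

The loan agreement is signed: Jul 28, 2006.
The condition report is completed: Jul 28, 2006 + 17 days = Aug 14, 2006.
The crate is built: Aug 14, 2006 + 33 days = Sep 16, 2006.
The work is installed: Sep 16, 2006 + 56 days = Nov 11, 2006.

2006-11-11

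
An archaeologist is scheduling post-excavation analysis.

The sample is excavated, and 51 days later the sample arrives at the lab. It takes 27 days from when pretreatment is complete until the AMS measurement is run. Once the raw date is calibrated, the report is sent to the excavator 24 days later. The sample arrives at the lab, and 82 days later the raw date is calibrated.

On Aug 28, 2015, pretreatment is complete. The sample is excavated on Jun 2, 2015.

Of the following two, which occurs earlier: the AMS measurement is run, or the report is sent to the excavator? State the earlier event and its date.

Pretreatment is complete: Aug 28, 2015.
The AMS measurement is run: Aug 28, 2015 + 27 days = Sep 24, 2015.
The sample is excavated: Jun 2, 2015.
The sample arrives at the lab: Jun 2, 2015 + 51 days = Jul 23, 2015.
The raw date is calibrated: Jul 23, 2015 + 82 days = Oct 13, 2015.
The report is sent to the excavator: Oct 13, 2015 + 24 days = Nov 6, 2015.
Comparing: the AMS measurement is run on Sep 24, 2015 vs the report is sent to the excavator on Nov 6, 2015. Earlier: the AMS measurement is run.

The AMS measurement is run — Sep 24, 2015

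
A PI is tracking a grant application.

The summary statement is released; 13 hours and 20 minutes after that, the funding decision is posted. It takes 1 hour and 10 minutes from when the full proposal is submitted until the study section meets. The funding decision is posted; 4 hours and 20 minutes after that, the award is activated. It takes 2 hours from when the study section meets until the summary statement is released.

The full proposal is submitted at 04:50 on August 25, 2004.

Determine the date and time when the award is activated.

The full proposal is submitted: 04:50 Aug 25, 2004.
The study section meets: 04:50 Aug 25, 2004 + 1h10m = 06:00 Aug 25, 2004.
The summary statement is released: 06:00 Aug 25, 2004 + 2h = 08:00 Aug 25, 2004.
The funding decision is posted: 08:00 Aug 25, 2004 + 13h20m = 21:20 Aug 25, 2004.
The award is activated: 21:20 Aug 25, 2004 + 4h20m = 01:40 Aug 26, 2004.

01:40 on August 26, 2004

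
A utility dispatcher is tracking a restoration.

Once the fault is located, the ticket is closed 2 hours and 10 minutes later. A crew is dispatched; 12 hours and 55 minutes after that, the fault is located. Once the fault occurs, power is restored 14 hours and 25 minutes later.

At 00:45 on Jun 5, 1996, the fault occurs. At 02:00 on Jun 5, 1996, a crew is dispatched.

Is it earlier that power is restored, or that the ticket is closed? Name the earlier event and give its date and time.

Power is restored — 15:10 on Jun 5, 1996

The fault occurs: 00:45 Jun 5, 1996.
Power is restored: 00:45 Jun 5, 1996 + 14h25m = 15:10 Jun 5, 1996.
A crew is dispatched: 02:00 Jun 5, 1996.
The fault is located: 02:00 Jun 5, 1996 + 12h55m = 14:55 Jun 5, 1996.
The ticket is closed: 14:55 Jun 5, 1996 + 2h10m = 17:05 Jun 5, 1996.
Comparing: power is restored at 15:10 Jun 5, 1996 vs the ticket is closed at 17:05 Jun 5, 1996. Earlier: power is restored.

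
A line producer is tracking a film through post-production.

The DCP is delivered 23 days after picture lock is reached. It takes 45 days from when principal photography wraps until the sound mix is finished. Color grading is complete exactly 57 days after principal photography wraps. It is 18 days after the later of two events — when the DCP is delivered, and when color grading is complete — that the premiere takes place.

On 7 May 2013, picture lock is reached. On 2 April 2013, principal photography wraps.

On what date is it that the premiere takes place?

17 June 2013

Picture lock is reached: May 7, 2013.
The DCP is delivered: May 7, 2013 + 23 days = May 30, 2013.
Principal photography wraps: Apr 2, 2013.
Color grading is complete: Apr 2, 2013 + 57 days = May 29, 2013.
Both prerequisites met — the DCP is delivered (May 30, 2013), color grading is complete (May 29, 2013); the later is May 30, 2013.
The premiere takes place: May 30, 2013 + 18 days = Jun 17, 2013.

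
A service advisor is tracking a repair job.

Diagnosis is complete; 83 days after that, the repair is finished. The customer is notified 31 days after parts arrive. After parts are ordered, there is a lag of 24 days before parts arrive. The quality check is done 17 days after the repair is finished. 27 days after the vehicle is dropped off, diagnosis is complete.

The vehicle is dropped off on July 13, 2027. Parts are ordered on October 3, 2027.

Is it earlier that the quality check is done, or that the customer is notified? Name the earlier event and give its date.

The vehicle is dropped off: Jul 13, 2027.
Diagnosis is complete: Jul 13, 2027 + 27 days = Aug 9, 2027.
The repair is finished: Aug 9, 2027 + 83 days = Oct 31, 2027.
The quality check is done: Oct 31, 2027 + 17 days = Nov 17, 2027.
Parts are ordered: Oct 3, 2027.
Parts arrive: Oct 3, 2027 + 24 days = Oct 27, 2027.
The customer is notified: Oct 27, 2027 + 31 days = Nov 27, 2027.
Comparing: the quality check is done on Nov 17, 2027 vs the customer is notified on Nov 27, 2027. Earlier: the quality check is done.

The quality check is done — November 17, 2027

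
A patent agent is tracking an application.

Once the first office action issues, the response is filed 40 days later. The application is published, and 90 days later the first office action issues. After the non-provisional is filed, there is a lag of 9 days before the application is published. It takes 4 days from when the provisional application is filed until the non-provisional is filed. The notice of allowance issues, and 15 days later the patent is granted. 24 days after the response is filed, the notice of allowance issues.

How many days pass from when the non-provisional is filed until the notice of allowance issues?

163 days

Causal path: the non-provisional is filed → the application is published → the first office action issues → the response is filed → the notice of allowance issues.
Total delay along the path: 9 + 90 + 40 + 24 = 163 days.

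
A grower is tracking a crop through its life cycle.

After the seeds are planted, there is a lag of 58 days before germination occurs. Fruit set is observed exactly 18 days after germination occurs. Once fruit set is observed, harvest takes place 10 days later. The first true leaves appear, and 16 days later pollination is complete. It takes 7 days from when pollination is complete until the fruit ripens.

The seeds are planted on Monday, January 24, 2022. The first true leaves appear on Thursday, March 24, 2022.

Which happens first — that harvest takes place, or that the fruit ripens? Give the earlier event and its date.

The fruit ripens — Saturday, April 16, 2022

The seeds are planted: Jan 24, 2022.
Germination occurs: Jan 24, 2022 + 58 days = Mar 23, 2022.
Fruit set is observed: Mar 23, 2022 + 18 days = Apr 10, 2022.
Harvest takes place: Apr 10, 2022 + 10 days = Apr 20, 2022.
The first true leaves appear: Mar 24, 2022.
Pollination is complete: Mar 24, 2022 + 16 days = Apr 9, 2022.
The fruit ripens: Apr 9, 2022 + 7 days = Apr 16, 2022.
Comparing: harvest takes place on Apr 20, 2022 vs the fruit ripens on Apr 16, 2022. Earlier: the fruit ripens.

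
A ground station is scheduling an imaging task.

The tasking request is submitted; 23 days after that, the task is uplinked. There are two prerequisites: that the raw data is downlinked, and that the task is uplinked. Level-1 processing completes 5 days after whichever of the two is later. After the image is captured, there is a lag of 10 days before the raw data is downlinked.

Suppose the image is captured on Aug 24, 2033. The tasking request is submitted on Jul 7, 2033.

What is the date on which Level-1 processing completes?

Sep 8, 2033

The image is captured: Aug 24, 2033.
The raw data is downlinked: Aug 24, 2033 + 10 days = Sep 3, 2033.
The tasking request is submitted: Jul 7, 2033.
The task is uplinked: Jul 7, 2033 + 23 days = Jul 30, 2033.
Both prerequisites met — the raw data is downlinked (Sep 3, 2033), the task is uplinked (Jul 30, 2033); the later is Sep 3, 2033.
Level-1 processing completes: Sep 3, 2033 + 5 days = Sep 8, 2033.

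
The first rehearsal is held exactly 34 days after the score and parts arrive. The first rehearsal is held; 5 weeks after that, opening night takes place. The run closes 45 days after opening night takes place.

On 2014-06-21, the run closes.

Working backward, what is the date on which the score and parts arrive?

2014-02-27

The run closes: Jun 21, 2014.
Opening night takes place: Jun 21, 2014 − 45 days = May 7, 2014.
The first rehearsal is held: May 7, 2014 − 5 weeks = Apr 2, 2014.
The score and parts arrive: Apr 2, 2014 − 34 days = Feb 27, 2014.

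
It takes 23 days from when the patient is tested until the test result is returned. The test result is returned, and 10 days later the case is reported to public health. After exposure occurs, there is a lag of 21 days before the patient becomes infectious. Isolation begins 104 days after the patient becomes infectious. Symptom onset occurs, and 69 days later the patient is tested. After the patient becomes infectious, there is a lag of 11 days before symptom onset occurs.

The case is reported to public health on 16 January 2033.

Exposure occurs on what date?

The case is reported to public health: Jan 16, 2033.
The test result is returned: Jan 16, 2033 − 10 days = Jan 6, 2033.
The patient is tested: Jan 6, 2033 − 23 days = Dec 14, 2032.
Symptom onset occurs: Dec 14, 2032 − 69 days = Oct 6, 2032.
The patient becomes infectious: Oct 6, 2032 − 11 days = Sep 25, 2032.
Exposure occurs: Sep 25, 2032 − 21 days = Sep 4, 2032.

4 September 2032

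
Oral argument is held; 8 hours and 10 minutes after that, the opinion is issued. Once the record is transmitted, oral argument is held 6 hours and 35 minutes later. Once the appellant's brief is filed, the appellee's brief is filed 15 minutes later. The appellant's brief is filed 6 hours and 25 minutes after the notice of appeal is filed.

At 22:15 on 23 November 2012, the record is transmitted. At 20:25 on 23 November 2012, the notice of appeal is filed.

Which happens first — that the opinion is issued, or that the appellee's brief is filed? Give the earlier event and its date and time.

The record is transmitted: 22:15 Nov 23, 2012.
Oral argument is held: 22:15 Nov 23, 2012 + 6h35m = 04:50 Nov 24, 2012.
The opinion is issued: 04:50 Nov 24, 2012 + 8h10m = 13:00 Nov 24, 2012.
The notice of appeal is filed: 20:25 Nov 23, 2012.
The appellant's brief is filed: 20:25 Nov 23, 2012 + 6h25m = 02:50 Nov 24, 2012.
The appellee's brief is filed: 02:50 Nov 24, 2012 + 15m = 03:05 Nov 24, 2012.
Comparing: the opinion is issued at 13:00 Nov 24, 2012 vs the appellee's brief is filed at 03:05 Nov 24, 2012. Earlier: the appellee's brief is filed.

The appellee's brief is filed — 03:05 on 24 November 2012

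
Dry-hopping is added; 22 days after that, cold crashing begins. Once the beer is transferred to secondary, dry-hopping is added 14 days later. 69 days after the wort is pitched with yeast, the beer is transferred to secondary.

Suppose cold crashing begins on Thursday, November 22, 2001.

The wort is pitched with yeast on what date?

Thursday, August 9, 2001

Cold crashing begins: Nov 22, 2001.
Dry-hopping is added: Nov 22, 2001 − 22 days = Oct 31, 2001.
The beer is transferred to secondary: Oct 31, 2001 − 14 days = Oct 17, 2001.
The wort is pitched with yeast: Oct 17, 2001 − 69 days = Aug 9, 2001.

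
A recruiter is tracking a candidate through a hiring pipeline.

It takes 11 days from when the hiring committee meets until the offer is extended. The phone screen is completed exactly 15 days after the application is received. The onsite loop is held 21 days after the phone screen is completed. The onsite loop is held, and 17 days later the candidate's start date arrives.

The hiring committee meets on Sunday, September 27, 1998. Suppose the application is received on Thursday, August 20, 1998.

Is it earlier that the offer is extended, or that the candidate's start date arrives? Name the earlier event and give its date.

The offer is extended — Thursday, October 8, 1998

The hiring committee meets: Sep 27, 1998.
The offer is extended: Sep 27, 1998 + 11 days = Oct 8, 1998.
The application is received: Aug 20, 1998.
The phone screen is completed: Aug 20, 1998 + 15 days = Sep 4, 1998.
The onsite loop is held: Sep 4, 1998 + 21 days = Sep 25, 1998.
The candidate's start date arrives: Sep 25, 1998 + 17 days = Oct 12, 1998.
Comparing: the offer is extended on Oct 8, 1998 vs the candidate's start date arrives on Oct 12, 1998. Earlier: the offer is extended.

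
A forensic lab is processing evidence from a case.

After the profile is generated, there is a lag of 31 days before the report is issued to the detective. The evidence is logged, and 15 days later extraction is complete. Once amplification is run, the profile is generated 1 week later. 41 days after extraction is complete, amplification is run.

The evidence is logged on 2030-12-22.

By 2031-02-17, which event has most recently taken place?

Amplification is run

The evidence is logged: Dec 22, 2030.
Extraction is complete: Dec 22, 2030 + 15 days = Jan 6, 2031.
Amplification is run: Jan 6, 2031 + 41 days = Feb 16, 2031.
The profile is generated: Feb 16, 2031 + 1 week = Feb 23, 2031.
The report is issued to the detective: Feb 23, 2031 + 31 days = Mar 26, 2031.
Feb 17, 2031 falls between when amplification is run (Feb 16, 2031) and when the profile is generated (Feb 23, 2031).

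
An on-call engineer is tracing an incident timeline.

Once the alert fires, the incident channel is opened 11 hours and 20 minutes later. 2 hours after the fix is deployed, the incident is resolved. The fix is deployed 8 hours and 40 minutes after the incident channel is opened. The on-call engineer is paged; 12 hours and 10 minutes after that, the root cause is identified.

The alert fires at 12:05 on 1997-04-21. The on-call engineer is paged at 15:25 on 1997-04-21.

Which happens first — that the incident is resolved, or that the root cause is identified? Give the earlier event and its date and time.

The alert fires: 12:05 Apr 21, 1997.
The incident channel is opened: 12:05 Apr 21, 1997 + 11h20m = 23:25 Apr 21, 1997.
The fix is deployed: 23:25 Apr 21, 1997 + 8h40m = 08:05 Apr 22, 1997.
The incident is resolved: 08:05 Apr 22, 1997 + 2h = 10:05 Apr 22, 1997.
The on-call engineer is paged: 15:25 Apr 21, 1997.
The root cause is identified: 15:25 Apr 21, 1997 + 12h10m = 03:35 Apr 22, 1997.
Comparing: the incident is resolved at 10:05 Apr 22, 1997 vs the root cause is identified at 03:35 Apr 22, 1997. Earlier: the root cause is identified.

The root cause is identified — 03:35 on 1997-04-22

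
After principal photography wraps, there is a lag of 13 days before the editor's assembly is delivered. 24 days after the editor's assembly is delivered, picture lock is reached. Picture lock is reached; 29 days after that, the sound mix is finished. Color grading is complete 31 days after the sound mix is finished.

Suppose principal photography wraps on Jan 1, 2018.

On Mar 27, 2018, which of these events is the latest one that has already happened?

Principal photography wraps: Jan 1, 2018.
The editor's assembly is delivered: Jan 1, 2018 + 13 days = Jan 14, 2018.
Picture lock is reached: Jan 14, 2018 + 24 days = Feb 7, 2018.
The sound mix is finished: Feb 7, 2018 + 29 days = Mar 8, 2018.
Color grading is complete: Mar 8, 2018 + 31 days = Apr 8, 2018.
Mar 27, 2018 falls between when the sound mix is finished (Mar 8, 2018) and when color grading is complete (Apr 8, 2018).

The sound mix is finished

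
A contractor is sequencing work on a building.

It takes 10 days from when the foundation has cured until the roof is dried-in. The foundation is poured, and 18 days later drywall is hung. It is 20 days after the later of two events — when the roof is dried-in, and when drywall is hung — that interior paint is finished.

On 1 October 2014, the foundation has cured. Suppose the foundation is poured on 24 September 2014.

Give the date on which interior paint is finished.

The foundation has cured: Oct 1, 2014.
The roof is dried-in: Oct 1, 2014 + 10 days = Oct 11, 2014.
The foundation is poured: Sep 24, 2014.
Drywall is hung: Sep 24, 2014 + 18 days = Oct 12, 2014.
Both prerequisites met — the roof is dried-in (Oct 11, 2014), drywall is hung (Oct 12, 2014); the later is Oct 12, 2014.
Interior paint is finished: Oct 12, 2014 + 20 days = Nov 1, 2014.

1 November 2014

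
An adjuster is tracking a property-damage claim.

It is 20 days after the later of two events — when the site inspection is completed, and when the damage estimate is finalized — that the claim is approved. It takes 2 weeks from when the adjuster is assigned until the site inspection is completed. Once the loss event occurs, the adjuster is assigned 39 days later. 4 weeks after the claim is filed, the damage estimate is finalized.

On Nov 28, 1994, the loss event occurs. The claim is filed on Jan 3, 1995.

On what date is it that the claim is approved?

Feb 20, 1995

The loss event occurs: Nov 28, 1994.
The adjuster is assigned: Nov 28, 1994 + 39 days = Jan 6, 1995.
The site inspection is completed: Jan 6, 1995 + 2 weeks = Jan 20, 1995.
The claim is filed: Jan 3, 1995.
The damage estimate is finalized: Jan 3, 1995 + 4 weeks = Jan 31, 1995.
Both prerequisites met — the site inspection is completed (Jan 20, 1995), the damage estimate is finalized (Jan 31, 1995); the later is Jan 31, 1995.
The claim is approved: Jan 31, 1995 + 20 days = Feb 20, 1995.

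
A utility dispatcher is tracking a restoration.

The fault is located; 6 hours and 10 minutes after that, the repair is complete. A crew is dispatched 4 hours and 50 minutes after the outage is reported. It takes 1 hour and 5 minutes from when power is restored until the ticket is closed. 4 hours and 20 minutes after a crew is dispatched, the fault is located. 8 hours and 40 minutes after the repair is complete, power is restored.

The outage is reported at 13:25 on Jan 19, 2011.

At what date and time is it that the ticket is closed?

The outage is reported: 13:25 Jan 19, 2011.
A crew is dispatched: 13:25 Jan 19, 2011 + 4h50m = 18:15 Jan 19, 2011.
The fault is located: 18:15 Jan 19, 2011 + 4h20m = 22:35 Jan 19, 2011.
The repair is complete: 22:35 Jan 19, 2011 + 6h10m = 04:45 Jan 20, 2011.
Power is restored: 04:45 Jan 20, 2011 + 8h40m = 13:25 Jan 20, 2011.
The ticket is closed: 13:25 Jan 20, 2011 + 1h05m = 14:30 Jan 20, 2011.

14:30 on Jan 20, 2011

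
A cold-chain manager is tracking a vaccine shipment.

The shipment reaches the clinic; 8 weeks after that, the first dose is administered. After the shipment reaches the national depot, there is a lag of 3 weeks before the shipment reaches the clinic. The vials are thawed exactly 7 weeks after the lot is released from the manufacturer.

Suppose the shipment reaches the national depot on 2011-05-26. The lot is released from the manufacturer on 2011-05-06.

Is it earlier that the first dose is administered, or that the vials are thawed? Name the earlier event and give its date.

The vials are thawed — 2011-06-24

The shipment reaches the national depot: May 26, 2011.
The shipment reaches the clinic: May 26, 2011 + 3 weeks = Jun 16, 2011.
The first dose is administered: Jun 16, 2011 + 8 weeks = Aug 11, 2011.
The lot is released from the manufacturer: May 6, 2011.
The vials are thawed: May 6, 2011 + 7 weeks = Jun 24, 2011.
Comparing: the first dose is administered on Aug 11, 2011 vs the vials are thawed on Jun 24, 2011. Earlier: the vials are thawed.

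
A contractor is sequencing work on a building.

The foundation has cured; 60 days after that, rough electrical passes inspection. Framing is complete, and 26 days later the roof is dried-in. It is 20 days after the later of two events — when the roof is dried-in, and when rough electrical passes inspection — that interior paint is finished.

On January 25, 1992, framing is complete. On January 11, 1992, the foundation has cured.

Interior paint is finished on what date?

Framing is complete: Jan 25, 1992.
The roof is dried-in: Jan 25, 1992 + 26 days = Feb 20, 1992.
The foundation has cured: Jan 11, 1992.
Rough electrical passes inspection: Jan 11, 1992 + 60 days = Mar 11, 1992.
Both prerequisites met — the roof is dried-in (Feb 20, 1992), rough electrical passes inspection (Mar 11, 1992); the later is Mar 11, 1992.
Interior paint is finished: Mar 11, 1992 + 20 days = Mar 31, 1992.

March 31, 1992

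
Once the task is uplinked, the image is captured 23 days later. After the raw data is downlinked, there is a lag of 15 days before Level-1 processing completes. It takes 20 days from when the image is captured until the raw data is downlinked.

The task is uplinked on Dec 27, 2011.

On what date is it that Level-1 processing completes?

The task is uplinked: Dec 27, 2011.
The image is captured: Dec 27, 2011 + 23 days = Jan 19, 2012.
The raw data is downlinked: Jan 19, 2012 + 20 days = Feb 8, 2012.
Level-1 processing completes: Feb 8, 2012 + 15 days = Feb 23, 2012.

Feb 23, 2012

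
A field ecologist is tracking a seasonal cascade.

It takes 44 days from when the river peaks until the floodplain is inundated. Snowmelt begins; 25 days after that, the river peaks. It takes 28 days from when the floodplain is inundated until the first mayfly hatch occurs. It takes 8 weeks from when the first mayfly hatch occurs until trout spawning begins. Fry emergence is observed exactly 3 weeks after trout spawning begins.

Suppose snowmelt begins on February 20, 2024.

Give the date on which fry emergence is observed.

August 12, 2024

Snowmelt begins: Feb 20, 2024.
The river peaks: Feb 20, 2024 + 25 days = Mar 16, 2024.
The floodplain is inundated: Mar 16, 2024 + 44 days = Apr 29, 2024.
The first mayfly hatch occurs: Apr 29, 2024 + 28 days = May 27, 2024.
Trout spawning begins: May 27, 2024 + 8 weeks = Jul 22, 2024.
Fry emergence is observed: Jul 22, 2024 + 3 weeks = Aug 12, 2024.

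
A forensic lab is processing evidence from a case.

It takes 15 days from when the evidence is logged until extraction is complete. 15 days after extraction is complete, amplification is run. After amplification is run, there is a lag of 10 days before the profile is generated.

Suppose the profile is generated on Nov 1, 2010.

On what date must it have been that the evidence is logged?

Sep 22, 2010

The profile is generated: Nov 1, 2010.
Amplification is run: Nov 1, 2010 − 10 days = Oct 22, 2010.
Extraction is complete: Oct 22, 2010 − 15 days = Oct 7, 2010.
The evidence is logged: Oct 7, 2010 − 15 days = Sep 22, 2010.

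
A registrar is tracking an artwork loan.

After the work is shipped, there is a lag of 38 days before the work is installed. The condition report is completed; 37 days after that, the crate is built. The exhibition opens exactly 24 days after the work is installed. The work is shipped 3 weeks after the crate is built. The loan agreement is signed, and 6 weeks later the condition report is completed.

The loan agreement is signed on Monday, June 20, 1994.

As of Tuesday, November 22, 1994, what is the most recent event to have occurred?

The work is installed

The loan agreement is signed: Jun 20, 1994.
The condition report is completed: Jun 20, 1994 + 6 weeks = Aug 1, 1994.
The crate is built: Aug 1, 1994 + 37 days = Sep 7, 1994.
The work is shipped: Sep 7, 1994 + 3 weeks = Sep 28, 1994.
The work is installed: Sep 28, 1994 + 38 days = Nov 5, 1994.
The exhibition opens: Nov 5, 1994 + 24 days = Nov 29, 1994.
Nov 22, 1994 falls between when the work is installed (Nov 5, 1994) and when the exhibition opens (Nov 29, 1994).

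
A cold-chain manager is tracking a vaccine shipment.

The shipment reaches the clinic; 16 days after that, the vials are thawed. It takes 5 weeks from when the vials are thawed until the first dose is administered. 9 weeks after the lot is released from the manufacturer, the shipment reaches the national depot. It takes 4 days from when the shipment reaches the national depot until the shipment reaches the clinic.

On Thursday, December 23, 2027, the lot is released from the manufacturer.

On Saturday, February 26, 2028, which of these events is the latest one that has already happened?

The lot is released from the manufacturer: Dec 23, 2027.
The shipment reaches the national depot: Dec 23, 2027 + 9 weeks = Feb 24, 2028.
The shipment reaches the clinic: Feb 24, 2028 + 4 days = Feb 28, 2028.
The vials are thawed: Feb 28, 2028 + 16 days = Mar 15, 2028.
The first dose is administered: Mar 15, 2028 + 5 weeks = Apr 19, 2028.
Feb 26, 2028 falls between when the shipment reaches the national depot (Feb 24, 2028) and when the shipment reaches the clinic (Feb 28, 2028).

The shipment reaches the national depot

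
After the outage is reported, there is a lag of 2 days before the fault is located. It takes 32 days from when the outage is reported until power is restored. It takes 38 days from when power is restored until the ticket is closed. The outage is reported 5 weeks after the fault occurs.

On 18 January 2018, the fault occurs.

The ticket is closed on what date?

The fault occurs: Jan 18, 2018.
The outage is reported: Jan 18, 2018 + 5 weeks = Feb 22, 2018.
Power is restored: Feb 22, 2018 + 32 days = Mar 26, 2018.
The ticket is closed: Mar 26, 2018 + 38 days = May 3, 2018.

3 May 2018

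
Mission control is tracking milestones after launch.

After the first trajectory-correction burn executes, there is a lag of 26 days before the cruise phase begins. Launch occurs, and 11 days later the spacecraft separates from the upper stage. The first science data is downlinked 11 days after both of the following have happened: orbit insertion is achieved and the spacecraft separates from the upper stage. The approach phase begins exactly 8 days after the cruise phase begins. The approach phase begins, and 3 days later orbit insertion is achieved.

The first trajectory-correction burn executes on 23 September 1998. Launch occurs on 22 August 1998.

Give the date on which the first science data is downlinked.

10 November 1998

The first trajectory-correction burn executes: Sep 23, 1998.
The cruise phase begins: Sep 23, 1998 + 26 days = Oct 19, 1998.
The approach phase begins: Oct 19, 1998 + 8 days = Oct 27, 1998.
Orbit insertion is achieved: Oct 27, 1998 + 3 days = Oct 30, 1998.
Launch occurs: Aug 22, 1998.
The spacecraft separates from the upper stage: Aug 22, 1998 + 11 days = Sep 2, 1998.
Both prerequisites met — orbit insertion is achieved (Oct 30, 1998), the spacecraft separates from the upper stage (Sep 2, 1998); the later is Oct 30, 1998.
The first science data is downlinked: Oct 30, 1998 + 11 days = Nov 10, 1998.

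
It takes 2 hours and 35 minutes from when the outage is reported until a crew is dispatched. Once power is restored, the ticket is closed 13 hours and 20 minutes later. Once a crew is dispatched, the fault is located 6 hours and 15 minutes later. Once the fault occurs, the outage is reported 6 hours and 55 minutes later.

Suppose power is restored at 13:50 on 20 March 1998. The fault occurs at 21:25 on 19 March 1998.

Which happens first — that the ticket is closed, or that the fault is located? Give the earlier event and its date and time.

The fault is located — 13:10 on 20 March 1998

Power is restored: 13:50 Mar 20, 1998.
The ticket is closed: 13:50 Mar 20, 1998 + 13h20m = 03:10 Mar 21, 1998.
The fault occurs: 21:25 Mar 19, 1998.
The outage is reported: 21:25 Mar 19, 1998 + 6h55m = 04:20 Mar 20, 1998.
A crew is dispatched: 04:20 Mar 20, 1998 + 2h35m = 06:55 Mar 20, 1998.
The fault is located: 06:55 Mar 20, 1998 + 6h15m = 13:10 Mar 20, 1998.
Comparing: the ticket is closed at 03:10 Mar 21, 1998 vs the fault is located at 13:10 Mar 20, 1998. Earlier: the fault is located.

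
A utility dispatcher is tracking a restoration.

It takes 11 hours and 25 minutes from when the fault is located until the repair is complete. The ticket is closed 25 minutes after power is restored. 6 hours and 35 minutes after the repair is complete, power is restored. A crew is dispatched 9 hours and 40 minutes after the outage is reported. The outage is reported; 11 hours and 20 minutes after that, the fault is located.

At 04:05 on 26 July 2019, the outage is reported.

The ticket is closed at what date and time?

The outage is reported: 04:05 Jul 26, 2019.
The fault is located: 04:05 Jul 26, 2019 + 11h20m = 15:25 Jul 26, 2019.
The repair is complete: 15:25 Jul 26, 2019 + 11h25m = 02:50 Jul 27, 2019.
Power is restored: 02:50 Jul 27, 2019 + 6h35m = 09:25 Jul 27, 2019.
The ticket is closed: 09:25 Jul 27, 2019 + 25m = 09:50 Jul 27, 2019.

09:50 on 27 July 2019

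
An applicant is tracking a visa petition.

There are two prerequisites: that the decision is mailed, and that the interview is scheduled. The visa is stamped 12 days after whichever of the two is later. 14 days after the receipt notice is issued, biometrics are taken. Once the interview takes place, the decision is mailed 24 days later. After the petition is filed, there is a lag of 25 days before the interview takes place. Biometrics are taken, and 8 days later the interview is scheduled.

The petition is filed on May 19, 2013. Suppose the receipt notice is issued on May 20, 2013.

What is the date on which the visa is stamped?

July 19, 2013

The petition is filed: May 19, 2013.
The interview takes place: May 19, 2013 + 25 days = Jun 13, 2013.
The decision is mailed: Jun 13, 2013 + 24 days = Jul 7, 2013.
The receipt notice is issued: May 20, 2013.
Biometrics are taken: May 20, 2013 + 14 days = Jun 3, 2013.
The interview is scheduled: Jun 3, 2013 + 8 days = Jun 11, 2013.
Both prerequisites met — the decision is mailed (Jul 7, 2013), the interview is scheduled (Jun 11, 2013); the later is Jul 7, 2013.
The visa is stamped: Jul 7, 2013 + 12 days = Jul 19, 2013.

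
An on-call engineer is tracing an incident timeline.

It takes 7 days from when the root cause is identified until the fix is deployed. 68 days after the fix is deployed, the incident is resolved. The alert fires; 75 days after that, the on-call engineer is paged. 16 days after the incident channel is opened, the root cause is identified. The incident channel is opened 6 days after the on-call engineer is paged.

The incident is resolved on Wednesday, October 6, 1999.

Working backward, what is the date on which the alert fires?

The incident is resolved: Oct 6, 1999.
The fix is deployed: Oct 6, 1999 − 68 days = Jul 30, 1999.
The root cause is identified: Jul 30, 1999 − 7 days = Jul 23, 1999.
The incident channel is opened: Jul 23, 1999 − 16 days = Jul 7, 1999.
The on-call engineer is paged: Jul 7, 1999 − 6 days = Jul 1, 1999.
The alert fires: Jul 1, 1999 − 75 days = Apr 17, 1999.

Saturday, April 17, 1999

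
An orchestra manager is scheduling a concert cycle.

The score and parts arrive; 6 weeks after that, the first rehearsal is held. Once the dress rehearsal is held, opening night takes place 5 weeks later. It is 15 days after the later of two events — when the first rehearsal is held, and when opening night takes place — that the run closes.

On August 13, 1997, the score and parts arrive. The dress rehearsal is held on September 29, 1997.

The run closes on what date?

The score and parts arrive: Aug 13, 1997.
The first rehearsal is held: Aug 13, 1997 + 6 weeks = Sep 24, 1997.
The dress rehearsal is held: Sep 29, 1997.
Opening night takes place: Sep 29, 1997 + 5 weeks = Nov 3, 1997.
Both prerequisites met — the first rehearsal is held (Sep 24, 1997), opening night takes place (Nov 3, 1997); the later is Nov 3, 1997.
The run closes: Nov 3, 1997 + 15 days = Nov 18, 1997.

November 18, 1997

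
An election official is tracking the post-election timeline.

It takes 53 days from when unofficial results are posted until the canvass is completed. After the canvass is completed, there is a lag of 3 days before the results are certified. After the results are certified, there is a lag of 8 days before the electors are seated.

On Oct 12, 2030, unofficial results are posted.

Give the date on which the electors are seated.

Unofficial results are posted: Oct 12, 2030.
The canvass is completed: Oct 12, 2030 + 53 days = Dec 4, 2030.
The results are certified: Dec 4, 2030 + 3 days = Dec 7, 2030.
The electors are seated: Dec 7, 2030 + 8 days = Dec 15, 2030.

Dec 15, 2030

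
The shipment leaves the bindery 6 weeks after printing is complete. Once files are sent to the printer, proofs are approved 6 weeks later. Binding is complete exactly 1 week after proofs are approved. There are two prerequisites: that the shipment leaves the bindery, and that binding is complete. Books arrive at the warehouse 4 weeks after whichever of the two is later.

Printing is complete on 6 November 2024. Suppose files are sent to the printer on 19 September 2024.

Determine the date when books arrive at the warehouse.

Printing is complete: Nov 6, 2024.
The shipment leaves the bindery: Nov 6, 2024 + 6 weeks = Dec 18, 2024.
Files are sent to the printer: Sep 19, 2024.
Proofs are approved: Sep 19, 2024 + 6 weeks = Oct 31, 2024.
Binding is complete: Oct 31, 2024 + 1 week = Nov 7, 2024.
Both prerequisites met — the shipment leaves the bindery (Dec 18, 2024), binding is complete (Nov 7, 2024); the later is Dec 18, 2024.
Books arrive at the warehouse: Dec 18, 2024 + 4 weeks = Jan 15, 2025.

15 January 2025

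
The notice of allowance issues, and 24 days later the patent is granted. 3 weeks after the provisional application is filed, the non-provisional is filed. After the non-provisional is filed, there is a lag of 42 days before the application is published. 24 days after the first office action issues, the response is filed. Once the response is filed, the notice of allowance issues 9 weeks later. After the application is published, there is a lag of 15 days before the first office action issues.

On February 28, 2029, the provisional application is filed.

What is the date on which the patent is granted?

The provisional application is filed: Feb 28, 2029.
The non-provisional is filed: Feb 28, 2029 + 3 weeks = Mar 21, 2029.
The application is published: Mar 21, 2029 + 42 days = May 2, 2029.
The first office action issues: May 2, 2029 + 15 days = May 17, 2029.
The response is filed: May 17, 2029 + 24 days = Jun 10, 2029.
The notice of allowance issues: Jun 10, 2029 + 9 weeks = Aug 12, 2029.
The patent is granted: Aug 12, 2029 + 24 days = Sep 5, 2029.

September 5, 2029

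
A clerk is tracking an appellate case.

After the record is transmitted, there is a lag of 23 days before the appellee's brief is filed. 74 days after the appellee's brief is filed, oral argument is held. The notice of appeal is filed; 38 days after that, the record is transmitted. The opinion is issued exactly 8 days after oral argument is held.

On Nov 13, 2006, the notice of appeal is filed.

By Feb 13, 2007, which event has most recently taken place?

The notice of appeal is filed: Nov 13, 2006.
The record is transmitted: Nov 13, 2006 + 38 days = Dec 21, 2006.
The appellee's brief is filed: Dec 21, 2006 + 23 days = Jan 13, 2007.
Oral argument is held: Jan 13, 2007 + 74 days = Mar 28, 2007.
The opinion is issued: Mar 28, 2007 + 8 days = Apr 5, 2007.
Feb 13, 2007 falls between when the appellee's brief is filed (Jan 13, 2007) and when oral argument is held (Mar 28, 2007).

The appellee's brief is filed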